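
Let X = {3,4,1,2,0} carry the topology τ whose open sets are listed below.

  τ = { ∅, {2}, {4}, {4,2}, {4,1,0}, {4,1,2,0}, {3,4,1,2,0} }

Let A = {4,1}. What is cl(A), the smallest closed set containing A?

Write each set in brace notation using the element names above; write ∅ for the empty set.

complement {3,2,0}; its interior {2}; cl(A) = X∖{2} = {3,4,1,0}

{3,4,1,0}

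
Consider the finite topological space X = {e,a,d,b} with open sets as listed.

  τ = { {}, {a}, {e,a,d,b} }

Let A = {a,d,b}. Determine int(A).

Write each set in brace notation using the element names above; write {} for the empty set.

U open, U⊆A: {}, {a}. int(A) = ⋃ = {a}

{a}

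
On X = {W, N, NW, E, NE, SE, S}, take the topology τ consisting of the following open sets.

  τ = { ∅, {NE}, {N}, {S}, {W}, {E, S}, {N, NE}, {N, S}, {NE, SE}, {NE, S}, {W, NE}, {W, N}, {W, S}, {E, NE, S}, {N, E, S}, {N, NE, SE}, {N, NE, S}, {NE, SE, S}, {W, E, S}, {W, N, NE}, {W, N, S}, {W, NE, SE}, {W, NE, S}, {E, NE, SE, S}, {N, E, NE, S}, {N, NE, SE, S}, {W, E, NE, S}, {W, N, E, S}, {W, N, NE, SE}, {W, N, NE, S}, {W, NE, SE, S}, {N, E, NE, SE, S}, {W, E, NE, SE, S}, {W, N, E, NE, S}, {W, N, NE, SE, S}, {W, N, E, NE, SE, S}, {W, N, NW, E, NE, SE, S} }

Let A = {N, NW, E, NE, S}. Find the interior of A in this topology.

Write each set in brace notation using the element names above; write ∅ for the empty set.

{N, E, NE, S}

interior: largest open inside A is {N, E, NE, S} (from ∅, {N}, {S}, {NE}, {E, S}, {NE, S}, {N, S}, {N, NE}, {E, NE, S}, {N, E, S}, {N, NE, S}, {N, E, NE, S})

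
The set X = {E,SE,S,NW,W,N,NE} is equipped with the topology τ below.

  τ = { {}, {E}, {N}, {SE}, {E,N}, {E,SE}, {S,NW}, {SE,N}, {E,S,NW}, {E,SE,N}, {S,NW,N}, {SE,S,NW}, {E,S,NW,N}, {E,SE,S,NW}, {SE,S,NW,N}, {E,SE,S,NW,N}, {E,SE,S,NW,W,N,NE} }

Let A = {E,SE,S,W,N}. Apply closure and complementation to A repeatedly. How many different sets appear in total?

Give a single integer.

X∖A={NW,NE}, int(X∖A)={}, hence cl(A)={E,SE,S,NW,W,N,NE}
Orbit (k=closure, c=complement):
  1. A     = {E,SE,S,W,N}
  2. kA    = {E,SE,S,NW,W,N,NE}
  3. cA    = {NW,NE}
  4. ckA   = {}
  5. kcA   = {S,NW,W,NE}
  6. ckcA  = {E,SE,N}
  7. kckcA = {E,SE,W,N,NE}
  8. ckckcA = {S,NW}
(closed under both — stop)

8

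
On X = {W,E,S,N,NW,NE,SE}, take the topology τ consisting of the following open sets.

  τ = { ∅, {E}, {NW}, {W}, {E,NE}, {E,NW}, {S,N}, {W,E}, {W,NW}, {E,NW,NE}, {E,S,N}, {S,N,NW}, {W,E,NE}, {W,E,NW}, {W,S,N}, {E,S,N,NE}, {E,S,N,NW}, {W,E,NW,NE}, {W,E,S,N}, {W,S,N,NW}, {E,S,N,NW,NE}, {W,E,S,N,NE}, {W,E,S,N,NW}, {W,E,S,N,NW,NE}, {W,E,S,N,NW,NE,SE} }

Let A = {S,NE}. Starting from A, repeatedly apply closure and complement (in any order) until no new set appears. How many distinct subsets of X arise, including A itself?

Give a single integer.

10

cl via duality: int({W,E,N,NW,SE}) = {W,E,NW}, so X∖{W,E,NW} = {S,N,NE,SE}
Write k for closure, c for complement:
  1. A     = {S,NE}
  2. kA    = {S,N,NE,SE}
  3. cA    = {W,E,N,NW,SE}
  4. ckA   = {W,E,NW}
  5. kcA   = {W,E,S,N,NW,NE,SE}
  6. kckA  = {W,E,NW,NE,SE}
  7. ckcA  = ∅
  8. ckckA = {S,N}
  9. kckckA = {S,N,SE}
  10. ckckckA = {W,E,NW,NE}
applying k or c yields no new set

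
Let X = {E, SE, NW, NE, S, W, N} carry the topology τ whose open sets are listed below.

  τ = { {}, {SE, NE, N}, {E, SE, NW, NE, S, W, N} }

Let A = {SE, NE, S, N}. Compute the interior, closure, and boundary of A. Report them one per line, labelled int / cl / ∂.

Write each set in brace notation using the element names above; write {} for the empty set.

int(A) = {SE, NE, N}
cl(A)  = {E, SE, NW, NE, S, W, N}
∂A     = {E, NW, S, W}

interior: largest open inside A is {SE, NE, N} (from {}, {SE, NE, N})
cl via duality: int({E, NW, W}) = {}, so X∖{} = {E, SE, NW, NE, S, W, N}
cl∖int = {E, NW, S, W}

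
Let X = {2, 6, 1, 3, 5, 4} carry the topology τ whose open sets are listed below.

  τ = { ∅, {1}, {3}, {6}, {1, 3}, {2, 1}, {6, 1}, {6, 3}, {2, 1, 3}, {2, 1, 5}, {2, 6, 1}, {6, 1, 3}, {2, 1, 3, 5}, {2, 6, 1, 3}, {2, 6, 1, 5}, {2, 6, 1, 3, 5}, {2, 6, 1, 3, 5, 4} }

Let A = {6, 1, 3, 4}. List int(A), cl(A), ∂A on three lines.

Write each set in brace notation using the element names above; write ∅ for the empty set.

open subsets of A: ∅, {6}, {1}, {3}, {6, 1}, {1, 3}, {6, 3}, {6, 1, 3}; so int(A) = {6, 1, 3}
closure: X∖int(X∖A) = X∖∅ = {2, 6, 1, 3, 5, 4}
∂A = {2, 6, 1, 3, 5, 4} minus {6, 1, 3} = {2, 5, 4}

int(A) = {6, 1, 3}
cl(A)  = {2, 6, 1, 3, 5, 4}
∂A     = {2, 5, 4}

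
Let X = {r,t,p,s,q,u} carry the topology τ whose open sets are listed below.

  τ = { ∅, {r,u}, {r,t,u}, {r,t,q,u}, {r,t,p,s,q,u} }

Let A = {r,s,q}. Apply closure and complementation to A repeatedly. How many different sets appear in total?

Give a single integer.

cl via duality: int({t,p,u}) = ∅, so X∖∅ = {r,t,p,s,q,u}
Write k for closure, c for complement:
  1. A     = {r,s,q}
  2. kA    = {r,t,p,s,q,u}
  3. cA    = {t,p,u}
  4. ckA   = ∅
applying k or c yields no new set

4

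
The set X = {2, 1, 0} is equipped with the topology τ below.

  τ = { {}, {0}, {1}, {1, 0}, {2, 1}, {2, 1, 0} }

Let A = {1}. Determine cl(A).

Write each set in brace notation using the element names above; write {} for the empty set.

complement {2, 0}; its interior {0}; cl(A) = X∖{0} = {2, 1}

{2, 1}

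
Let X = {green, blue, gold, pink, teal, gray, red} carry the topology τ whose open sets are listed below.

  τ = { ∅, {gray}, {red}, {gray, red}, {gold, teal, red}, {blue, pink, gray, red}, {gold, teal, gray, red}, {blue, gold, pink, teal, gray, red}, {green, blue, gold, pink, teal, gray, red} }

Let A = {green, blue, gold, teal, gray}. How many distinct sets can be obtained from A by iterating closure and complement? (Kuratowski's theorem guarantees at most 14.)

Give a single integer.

8

cl via duality: int({pink, red}) = {red}, so X∖{red} = {green, blue, gold, pink, teal, gray}
Write k for closure, c for complement:
  1. A     = {green, blue, gold, teal, gray}
  2. kA    = {green, blue, gold, pink, teal, gray}
  3. cA    = {pink, red}
  4. ckA   = {red}
  5. kcA   = {green, blue, gold, pink, teal, red}
  6. ckcA  = {gray}
  7. kckcA = {green, blue, pink, gray}
  8. ckckcA = {gold, teal, red}
applying k or c yields no new set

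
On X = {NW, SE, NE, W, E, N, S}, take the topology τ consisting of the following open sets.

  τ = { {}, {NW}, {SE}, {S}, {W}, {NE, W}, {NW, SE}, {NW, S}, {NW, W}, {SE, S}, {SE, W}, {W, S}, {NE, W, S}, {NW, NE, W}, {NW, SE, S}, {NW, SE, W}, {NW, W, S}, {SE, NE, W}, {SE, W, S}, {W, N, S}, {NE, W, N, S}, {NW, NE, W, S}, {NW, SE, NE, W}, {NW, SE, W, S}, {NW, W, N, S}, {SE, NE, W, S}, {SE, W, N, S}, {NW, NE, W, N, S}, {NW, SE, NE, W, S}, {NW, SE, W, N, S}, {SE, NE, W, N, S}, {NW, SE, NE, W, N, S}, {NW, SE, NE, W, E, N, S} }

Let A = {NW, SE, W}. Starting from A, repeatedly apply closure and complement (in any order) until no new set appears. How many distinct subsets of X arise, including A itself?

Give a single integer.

6

complement {NE, E, N, S}; its interior {S}; cl(A) = X∖{S} = {NW, SE, NE, W, E, N}
With k = closure, c = complement:
  1. A     = {NW, SE, W}
  2. kA    = {NW, SE, NE, W, E, N}
  3. cA    = {NE, E, N, S}
  4. ckA   = {S}
  5. kckA  = {E, N, S}
  6. ckckA = {NW, SE, NE, W}
k, c of each give nothing new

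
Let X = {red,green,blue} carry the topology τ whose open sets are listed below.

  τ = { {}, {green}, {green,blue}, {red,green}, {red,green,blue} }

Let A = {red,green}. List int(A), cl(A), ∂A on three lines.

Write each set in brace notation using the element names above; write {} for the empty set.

interior: largest open inside A is {red,green} (from {}, {green}, {red,green})
cl via duality: int({blue}) = {}, so X∖{} = {red,green,blue}
cl∖int = {blue}

int(A) = {red,green}
cl(A)  = {red,green,blue}
∂A     = {blue}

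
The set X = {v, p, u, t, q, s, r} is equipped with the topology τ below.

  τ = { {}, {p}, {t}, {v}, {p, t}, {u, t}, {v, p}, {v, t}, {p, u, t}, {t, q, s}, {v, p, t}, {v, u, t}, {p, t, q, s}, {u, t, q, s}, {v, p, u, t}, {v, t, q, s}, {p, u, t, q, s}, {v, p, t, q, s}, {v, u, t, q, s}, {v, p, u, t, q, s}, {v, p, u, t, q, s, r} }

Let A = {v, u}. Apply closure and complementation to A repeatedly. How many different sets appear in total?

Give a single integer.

cl via duality: int({p, t, q, s, r}) = {p, t, q, s}, so X∖{p, t, q, s} = {v, u, r}
Write k for closure, c for complement:
  1. A     = {v, u}
  2. kA    = {v, u, r}
  3. cA    = {p, t, q, s, r}
  4. ckA   = {p, t, q, s}
  5. kcA   = {p, u, t, q, s, r}
  6. ckcA  = {v}
  7. kckcA = {v, r}
  8. ckckcA = {p, u, t, q, s}
applying k or c yields no new set

8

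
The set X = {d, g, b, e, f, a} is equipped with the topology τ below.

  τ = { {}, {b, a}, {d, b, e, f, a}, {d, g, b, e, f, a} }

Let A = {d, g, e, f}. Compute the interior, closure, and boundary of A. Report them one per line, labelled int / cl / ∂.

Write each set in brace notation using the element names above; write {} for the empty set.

opens ⊆ A: {}; union → int = {}
complement {b, a}; its interior {b, a}; cl(A) = X∖{b, a} = {d, g, e, f}
boundary = {d, g, e, f} ∖ {} = {d, g, e, f}

int(A) = {}
cl(A)  = {d, g, e, f}
∂A     = {d, g, e, f}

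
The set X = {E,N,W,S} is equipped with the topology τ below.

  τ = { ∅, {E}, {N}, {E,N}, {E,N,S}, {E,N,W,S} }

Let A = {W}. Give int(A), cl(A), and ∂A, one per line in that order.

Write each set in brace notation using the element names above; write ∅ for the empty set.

int(A) = ∅
cl(A)  = {W}
∂A     = {W}

U open, U⊆A: ∅. int(A) = ⋃ = ∅
X∖A={E,N,S}, int(X∖A)={E,N,S}, hence cl(A)={W}
∂A: remove int from cl → {W}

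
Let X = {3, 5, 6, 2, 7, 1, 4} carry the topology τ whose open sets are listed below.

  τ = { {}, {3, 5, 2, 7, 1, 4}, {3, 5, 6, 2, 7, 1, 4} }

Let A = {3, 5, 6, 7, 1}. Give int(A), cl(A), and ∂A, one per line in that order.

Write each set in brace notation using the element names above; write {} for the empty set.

int(A) = {}
cl(A)  = {3, 5, 6, 2, 7, 1, 4}
∂A     = {3, 5, 6, 2, 7, 1, 4}

U open, U⊆A: {}. int(A) = ⋃ = {}
X∖A={2, 4}, int(X∖A)={}, hence cl(A)={3, 5, 6, 2, 7, 1, 4}
∂A: remove int from cl → {3, 5, 6, 2, 7, 1, 4}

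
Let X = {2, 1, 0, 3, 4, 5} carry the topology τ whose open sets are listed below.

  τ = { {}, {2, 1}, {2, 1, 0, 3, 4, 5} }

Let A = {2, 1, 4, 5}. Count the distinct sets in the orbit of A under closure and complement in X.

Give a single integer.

6

cl via duality: int({0, 3}) = {}, so X∖{} = {2, 1, 0, 3, 4, 5}
Write k for closure, c for complement:
  1. A     = {2, 1, 4, 5}
  2. kA    = {2, 1, 0, 3, 4, 5}
  3. cA    = {0, 3}
  4. ckA   = {}
  5. kcA   = {0, 3, 4, 5}
  6. ckcA  = {2, 1}
applying k or c yields no new set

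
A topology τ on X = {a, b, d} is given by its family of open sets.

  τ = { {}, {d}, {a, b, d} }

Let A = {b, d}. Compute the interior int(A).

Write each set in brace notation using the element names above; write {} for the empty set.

opens ⊆ A: {}, {d}; union → int = {d}

{d}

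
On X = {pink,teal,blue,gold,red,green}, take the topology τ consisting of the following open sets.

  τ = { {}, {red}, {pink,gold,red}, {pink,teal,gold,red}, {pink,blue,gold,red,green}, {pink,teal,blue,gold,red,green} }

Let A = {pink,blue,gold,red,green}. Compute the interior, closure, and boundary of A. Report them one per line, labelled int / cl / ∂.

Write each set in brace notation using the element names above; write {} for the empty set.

int(A) = {pink,blue,gold,red,green}
cl(A)  = {pink,teal,blue,gold,red,green}
∂A     = {teal}

open subsets of A: {}, {red}, {pink,gold,red}, {pink,blue,gold,red,green}; so int(A) = {pink,blue,gold,red,green}
closure: X∖int(X∖A) = X∖{} = {pink,teal,blue,gold,red,green}
∂A = {pink,teal,blue,gold,red,green} minus {pink,blue,gold,red,green} = {teal}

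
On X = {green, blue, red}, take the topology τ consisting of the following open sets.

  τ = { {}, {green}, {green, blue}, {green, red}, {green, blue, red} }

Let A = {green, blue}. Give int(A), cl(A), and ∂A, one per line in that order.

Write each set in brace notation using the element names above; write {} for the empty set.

int(A) = {green, blue}
cl(A)  = {green, blue, red}
∂A     = {red}

U open, U⊆A: {}, {green}, {green, blue}. int(A) = ⋃ = {green, blue}
X∖A={red}, int(X∖A)={}, hence cl(A)={green, blue, red}
∂A: remove int from cl → {red}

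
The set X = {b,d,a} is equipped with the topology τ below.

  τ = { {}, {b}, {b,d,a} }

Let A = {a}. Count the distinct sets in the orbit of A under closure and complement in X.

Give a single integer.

X∖A={b,d}, int(X∖A)={b}, hence cl(A)={d,a}
Orbit (k=closure, c=complement):
  1. A     = {a}
  2. kA    = {d,a}
  3. cA    = {b,d}
  4. ckA   = {b}
  5. kcA   = {b,d,a}
  6. ckcA  = {}
(closed under both — stop)

6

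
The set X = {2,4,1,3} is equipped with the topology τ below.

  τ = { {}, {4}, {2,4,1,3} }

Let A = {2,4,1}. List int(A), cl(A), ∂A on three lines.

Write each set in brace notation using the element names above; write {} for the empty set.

int(A) = {4}
cl(A)  = {2,4,1,3}
∂A     = {2,1,3}

interior: largest open inside A is {4} (from {}, {4})
cl via duality: int({3}) = {}, so X∖{} = {2,4,1,3}
cl∖int = {2,1,3}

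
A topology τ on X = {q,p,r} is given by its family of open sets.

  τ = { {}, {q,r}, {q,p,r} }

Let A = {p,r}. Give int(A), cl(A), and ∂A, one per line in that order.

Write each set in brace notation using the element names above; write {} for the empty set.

int(A) = {}
cl(A)  = {q,p,r}
∂A     = {q,p,r}

U open, U⊆A: {}. int(A) = ⋃ = {}
X∖A={q}, int(X∖A)={}, hence cl(A)={q,p,r}
∂A: remove int from cl → {q,p,r}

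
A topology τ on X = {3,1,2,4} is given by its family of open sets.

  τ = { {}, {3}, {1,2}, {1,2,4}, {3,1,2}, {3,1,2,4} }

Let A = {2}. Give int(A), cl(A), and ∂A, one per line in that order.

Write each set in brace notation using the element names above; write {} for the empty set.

int(A) = {}
cl(A)  = {1,2,4}
∂A     = {1,2,4}

open subsets of A: {}; so int(A) = {}
closure: X∖int(X∖A) = X∖{3} = {1,2,4}
∂A = {1,2,4} minus {} = {1,2,4}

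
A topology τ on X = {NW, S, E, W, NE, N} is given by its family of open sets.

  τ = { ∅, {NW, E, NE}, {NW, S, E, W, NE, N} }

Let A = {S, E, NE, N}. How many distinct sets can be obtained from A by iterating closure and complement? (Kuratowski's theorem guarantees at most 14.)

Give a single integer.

4

closure: X∖int(X∖A) = X∖∅ = {NW, S, E, W, NE, N}
Let k=closure and c=complement:
  1. A     = {S, E, NE, N}
  2. kA    = {NW, S, E, W, NE, N}
  3. cA    = {NW, W}
  4. ckA   = ∅
— saturated at 4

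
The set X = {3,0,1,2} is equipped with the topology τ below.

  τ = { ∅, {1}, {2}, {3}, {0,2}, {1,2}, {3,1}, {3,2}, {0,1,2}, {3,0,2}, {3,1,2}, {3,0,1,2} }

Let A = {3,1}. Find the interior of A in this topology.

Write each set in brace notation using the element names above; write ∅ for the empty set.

opens ⊆ A: ∅, {3}, {1}, {3,1}; union → int = {3,1}

{3,1}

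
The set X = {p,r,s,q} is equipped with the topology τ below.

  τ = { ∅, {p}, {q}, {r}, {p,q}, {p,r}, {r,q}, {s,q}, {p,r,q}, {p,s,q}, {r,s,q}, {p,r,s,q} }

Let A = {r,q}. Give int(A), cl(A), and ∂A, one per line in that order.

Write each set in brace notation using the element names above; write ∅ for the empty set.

int(A) = {r,q}
cl(A)  = {r,s,q}
∂A     = {s}

U open, U⊆A: ∅, {q}, {r}, {r,q}. int(A) = ⋃ = {r,q}
X∖A={p,s}, int(X∖A)={p}, hence cl(A)={r,s,q}
∂A: remove int from cl → {s}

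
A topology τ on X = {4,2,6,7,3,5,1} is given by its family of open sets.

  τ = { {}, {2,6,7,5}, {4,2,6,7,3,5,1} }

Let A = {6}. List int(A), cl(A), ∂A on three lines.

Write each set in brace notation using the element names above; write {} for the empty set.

int(A) = {}
cl(A)  = {4,2,6,7,3,5,1}
∂A     = {4,2,6,7,3,5,1}

U open, U⊆A: {}. int(A) = ⋃ = {}
X∖A={4,2,7,3,5,1}, int(X∖A)={}, hence cl(A)={4,2,6,7,3,5,1}
∂A: remove int from cl → {4,2,6,7,3,5,1}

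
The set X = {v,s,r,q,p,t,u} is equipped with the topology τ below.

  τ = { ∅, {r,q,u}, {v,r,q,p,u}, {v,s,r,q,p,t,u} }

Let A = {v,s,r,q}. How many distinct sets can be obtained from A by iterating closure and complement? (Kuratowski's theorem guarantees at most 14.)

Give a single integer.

X∖A={p,t,u}, int(X∖A)=∅, hence cl(A)={v,s,r,q,p,t,u}
Orbit (k=closure, c=complement):
  1. A     = {v,s,r,q}
  2. kA    = {v,s,r,q,p,t,u}
  3. cA    = {p,t,u}
  4. ckA   = ∅
(closed under both — stop)

4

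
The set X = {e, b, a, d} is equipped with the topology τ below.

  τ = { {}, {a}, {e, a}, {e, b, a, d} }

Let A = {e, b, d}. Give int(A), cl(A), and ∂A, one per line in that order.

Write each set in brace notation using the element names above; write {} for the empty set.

opens ⊆ A: {}; union → int = {}
complement {a}; its interior {a}; cl(A) = X∖{a} = {e, b, d}
boundary = {e, b, d} ∖ {} = {e, b, d}

int(A) = {}
cl(A)  = {e, b, d}
∂A     = {e, b, d}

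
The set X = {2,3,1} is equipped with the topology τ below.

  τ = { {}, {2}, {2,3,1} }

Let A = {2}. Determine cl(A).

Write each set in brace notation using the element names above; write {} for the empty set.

X∖A={3,1}, int(X∖A)={}, hence cl(A)={2,3,1}

{2,3,1}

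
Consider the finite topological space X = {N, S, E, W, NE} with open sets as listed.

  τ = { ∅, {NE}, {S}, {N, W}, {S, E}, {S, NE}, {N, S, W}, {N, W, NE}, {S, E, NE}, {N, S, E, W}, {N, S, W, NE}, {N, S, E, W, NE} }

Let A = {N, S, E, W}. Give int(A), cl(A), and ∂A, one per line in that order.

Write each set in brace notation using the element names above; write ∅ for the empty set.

int(A) = {N, S, E, W}
cl(A)  = {N, S, E, W}
∂A     = ∅

U open, U⊆A: ∅, {S}, {S, E}, {N, W}, {N, S, W}, {N, S, E, W}. int(A) = ⋃ = {N, S, E, W}
X∖A={NE}, int(X∖A)={NE}, hence cl(A)={N, S, E, W}
∂A: remove int from cl → ∅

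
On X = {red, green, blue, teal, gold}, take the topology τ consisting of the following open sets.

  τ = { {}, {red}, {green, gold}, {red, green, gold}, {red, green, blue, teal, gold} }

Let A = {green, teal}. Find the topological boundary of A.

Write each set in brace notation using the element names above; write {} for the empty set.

opens ⊆ A: {}; union → int = {}
complement {red, blue, gold}; its interior {red}; cl(A) = X∖{red} = {green, blue, teal, gold}
boundary = {green, blue, teal, gold} ∖ {} = {green, blue, teal, gold}

{green, blue, teal, gold}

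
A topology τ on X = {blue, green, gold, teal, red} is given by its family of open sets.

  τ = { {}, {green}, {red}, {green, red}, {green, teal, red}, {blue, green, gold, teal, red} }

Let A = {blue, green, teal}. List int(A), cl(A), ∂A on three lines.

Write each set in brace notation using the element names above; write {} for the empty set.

interior: largest open inside A is {green} (from {}, {green})
cl via duality: int({gold, red}) = {red}, so X∖{red} = {blue, green, gold, teal}
cl∖int = {blue, gold, teal}

int(A) = {green}
cl(A)  = {blue, green, gold, teal}
∂A     = {blue, gold, teal}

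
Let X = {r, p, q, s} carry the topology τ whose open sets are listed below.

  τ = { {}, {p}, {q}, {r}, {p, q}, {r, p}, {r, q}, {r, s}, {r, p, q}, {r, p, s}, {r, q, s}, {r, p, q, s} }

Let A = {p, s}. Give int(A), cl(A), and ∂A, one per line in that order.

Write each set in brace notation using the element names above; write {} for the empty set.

int(A) = {p}
cl(A)  = {p, s}
∂A     = {s}

interior: largest open inside A is {p} (from {}, {p})
cl via duality: int({r, q}) = {r, q}, so X∖{r, q} = {p, s}
cl∖int = {s}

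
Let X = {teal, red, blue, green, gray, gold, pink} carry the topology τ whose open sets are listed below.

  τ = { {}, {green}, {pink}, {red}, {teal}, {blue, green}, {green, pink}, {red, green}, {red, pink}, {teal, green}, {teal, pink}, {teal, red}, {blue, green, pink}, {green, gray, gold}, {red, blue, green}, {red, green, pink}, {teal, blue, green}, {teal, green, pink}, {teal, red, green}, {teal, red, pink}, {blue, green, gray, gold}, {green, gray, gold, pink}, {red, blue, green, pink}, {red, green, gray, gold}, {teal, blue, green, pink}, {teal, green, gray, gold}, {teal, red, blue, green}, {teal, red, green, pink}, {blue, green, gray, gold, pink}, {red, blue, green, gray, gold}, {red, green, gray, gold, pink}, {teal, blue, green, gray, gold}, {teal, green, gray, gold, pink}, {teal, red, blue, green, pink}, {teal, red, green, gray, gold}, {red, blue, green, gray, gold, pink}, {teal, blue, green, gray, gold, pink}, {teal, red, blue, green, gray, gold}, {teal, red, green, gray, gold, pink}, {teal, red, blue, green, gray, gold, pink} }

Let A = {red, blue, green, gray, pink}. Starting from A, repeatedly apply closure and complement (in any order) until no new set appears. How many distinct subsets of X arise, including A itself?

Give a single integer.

X∖A={teal, gold}, int(X∖A)={teal}, hence cl(A)={red, blue, green, gray, gold, pink}
Orbit (k=closure, c=complement):
  1. A     = {red, blue, green, gray, pink}
  2. kA    = {red, blue, green, gray, gold, pink}
  3. cA    = {teal, gold}
  4. ckA   = {teal}
  5. kcA   = {teal, gray, gold}
  6. ckcA  = {red, blue, green, pink}
(closed under both — stop)

6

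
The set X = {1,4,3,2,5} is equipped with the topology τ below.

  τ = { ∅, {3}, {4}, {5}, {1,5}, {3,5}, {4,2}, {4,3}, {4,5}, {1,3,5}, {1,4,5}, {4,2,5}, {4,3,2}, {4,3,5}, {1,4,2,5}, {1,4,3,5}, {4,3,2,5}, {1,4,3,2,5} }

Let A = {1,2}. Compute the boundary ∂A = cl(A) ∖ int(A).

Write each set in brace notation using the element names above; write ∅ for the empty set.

U open, U⊆A: ∅. int(A) = ⋃ = ∅
X∖A={4,3,5}, int(X∖A)={4,3,5}, hence cl(A)={1,2}
∂A: remove int from cl → {1,2}

{1,2}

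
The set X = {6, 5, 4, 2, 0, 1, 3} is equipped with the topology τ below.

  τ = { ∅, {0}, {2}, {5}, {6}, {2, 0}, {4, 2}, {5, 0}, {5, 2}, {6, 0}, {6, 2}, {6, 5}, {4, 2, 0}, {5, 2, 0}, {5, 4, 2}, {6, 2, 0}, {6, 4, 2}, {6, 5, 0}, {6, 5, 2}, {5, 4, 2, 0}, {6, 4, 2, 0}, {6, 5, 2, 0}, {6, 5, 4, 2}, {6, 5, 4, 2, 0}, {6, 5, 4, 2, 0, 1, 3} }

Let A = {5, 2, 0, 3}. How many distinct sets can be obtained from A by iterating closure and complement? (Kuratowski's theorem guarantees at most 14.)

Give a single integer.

complement {6, 4, 1}; its interior {6}; cl(A) = X∖{6} = {5, 4, 2, 0, 1, 3}
With k = closure, c = complement:
  1. A     = {5, 2, 0, 3}
  2. kA    = {5, 4, 2, 0, 1, 3}
  3. cA    = {6, 4, 1}
  4. ckA   = {6}
  5. kcA   = {6, 4, 1, 3}
  6. kckA  = {6, 1, 3}
  7. ckcA  = {5, 2, 0}
  8. ckckA = {5, 4, 2, 0}
k, c of each give nothing new

8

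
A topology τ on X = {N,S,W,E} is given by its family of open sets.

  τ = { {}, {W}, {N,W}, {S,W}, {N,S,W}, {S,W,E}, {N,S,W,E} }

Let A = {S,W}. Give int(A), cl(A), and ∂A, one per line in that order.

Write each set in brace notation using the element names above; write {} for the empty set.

open subsets of A: {}, {W}, {S,W}; so int(A) = {S,W}
closure: X∖int(X∖A) = X∖{} = {N,S,W,E}
∂A = {N,S,W,E} minus {S,W} = {N,E}

int(A) = {S,W}
cl(A)  = {N,S,W,E}
∂A     = {N,E}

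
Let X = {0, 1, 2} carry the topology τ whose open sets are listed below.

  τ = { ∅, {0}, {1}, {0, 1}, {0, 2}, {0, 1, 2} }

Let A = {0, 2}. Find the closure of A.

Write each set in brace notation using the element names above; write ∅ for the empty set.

complement {1}; its interior {1}; cl(A) = X∖{1} = {0, 2}

{0, 2}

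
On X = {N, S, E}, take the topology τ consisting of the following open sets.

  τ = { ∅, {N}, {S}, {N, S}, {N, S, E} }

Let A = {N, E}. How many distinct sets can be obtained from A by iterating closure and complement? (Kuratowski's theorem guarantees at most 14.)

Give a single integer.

complement {S}; its interior {S}; cl(A) = X∖{S} = {N, E}
With k = closure, c = complement:
  1. A     = {N, E}
  2. cA    = {S}
  3. kcA   = {S, E}
  4. ckcA  = {N}
k, c of each give nothing new

4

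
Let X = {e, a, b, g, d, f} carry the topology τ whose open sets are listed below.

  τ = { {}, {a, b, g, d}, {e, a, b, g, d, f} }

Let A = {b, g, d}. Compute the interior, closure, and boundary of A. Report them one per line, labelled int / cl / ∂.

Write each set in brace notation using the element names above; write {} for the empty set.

int(A) = {}
cl(A)  = {e, a, b, g, d, f}
∂A     = {e, a, b, g, d, f}

interior: largest open inside A is {} (from {})
cl via duality: int({e, a, f}) = {}, so X∖{} = {e, a, b, g, d, f}
cl∖int = {e, a, b, g, d, f}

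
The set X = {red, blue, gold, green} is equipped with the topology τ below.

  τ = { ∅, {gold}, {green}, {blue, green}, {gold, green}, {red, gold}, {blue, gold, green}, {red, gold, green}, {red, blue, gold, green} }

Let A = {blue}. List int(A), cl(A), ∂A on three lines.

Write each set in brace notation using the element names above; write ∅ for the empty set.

interior: largest open inside A is ∅ (from ∅)
cl via duality: int({red, gold, green}) = {red, gold, green}, so X∖{red, gold, green} = {blue}
cl∖int = {blue}

int(A) = ∅
cl(A)  = {blue}
∂A     = {blue}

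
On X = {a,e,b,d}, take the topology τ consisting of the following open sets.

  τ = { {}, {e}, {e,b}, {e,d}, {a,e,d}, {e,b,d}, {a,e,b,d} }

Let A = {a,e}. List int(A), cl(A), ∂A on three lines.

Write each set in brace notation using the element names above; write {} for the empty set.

opens ⊆ A: {}, {e}; union → int = {e}
complement {b,d}; its interior {}; cl(A) = X∖{} = {a,e,b,d}
boundary = {a,e,b,d} ∖ {e} = {a,b,d}

int(A) = {e}
cl(A)  = {a,e,b,d}
∂A     = {a,b,d}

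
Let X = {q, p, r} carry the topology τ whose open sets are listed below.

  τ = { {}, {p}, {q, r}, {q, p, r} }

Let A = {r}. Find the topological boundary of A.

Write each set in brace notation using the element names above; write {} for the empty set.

interior: largest open inside A is {} (from {})
cl via duality: int({q, p}) = {p}, so X∖{p} = {q, r}
cl∖int = {q, r}

{q, r}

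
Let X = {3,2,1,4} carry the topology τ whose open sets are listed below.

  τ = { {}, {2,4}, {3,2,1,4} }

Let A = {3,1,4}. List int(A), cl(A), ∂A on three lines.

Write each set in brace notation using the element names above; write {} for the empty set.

U open, U⊆A: {}. int(A) = ⋃ = {}
X∖A={2}, int(X∖A)={}, hence cl(A)={3,2,1,4}
∂A: remove int from cl → {3,2,1,4}

int(A) = {}
cl(A)  = {3,2,1,4}
∂A     = {3,2,1,4}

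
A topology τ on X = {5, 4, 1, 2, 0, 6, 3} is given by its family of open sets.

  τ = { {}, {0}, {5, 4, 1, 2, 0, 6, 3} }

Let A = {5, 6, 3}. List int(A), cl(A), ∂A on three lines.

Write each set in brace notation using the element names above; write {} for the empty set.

int(A) = {}
cl(A)  = {5, 4, 1, 2, 6, 3}
∂A     = {5, 4, 1, 2, 6, 3}

open subsets of A: {}; so int(A) = {}
closure: X∖int(X∖A) = X∖{0} = {5, 4, 1, 2, 6, 3}
∂A = {5, 4, 1, 2, 6, 3} minus {} = {5, 4, 1, 2, 6, 3}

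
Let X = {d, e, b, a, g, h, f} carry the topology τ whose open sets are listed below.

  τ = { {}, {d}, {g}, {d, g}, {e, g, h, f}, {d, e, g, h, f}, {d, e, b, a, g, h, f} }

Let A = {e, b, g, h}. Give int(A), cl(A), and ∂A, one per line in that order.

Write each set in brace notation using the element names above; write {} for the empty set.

open subsets of A: {}, {g}; so int(A) = {g}
closure: X∖int(X∖A) = X∖{d} = {e, b, a, g, h, f}
∂A = {e, b, a, g, h, f} minus {g} = {e, b, a, h, f}

int(A) = {g}
cl(A)  = {e, b, a, g, h, f}
∂A     = {e, b, a, h, f}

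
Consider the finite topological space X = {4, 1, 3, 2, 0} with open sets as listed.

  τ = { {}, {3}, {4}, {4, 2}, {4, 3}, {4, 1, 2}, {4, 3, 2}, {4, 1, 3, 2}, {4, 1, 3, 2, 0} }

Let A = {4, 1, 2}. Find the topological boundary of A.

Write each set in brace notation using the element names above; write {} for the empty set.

{0}

interior: largest open inside A is {4, 1, 2} (from {}, {4}, {4, 2}, {4, 1, 2})
cl via duality: int({3, 0}) = {3}, so X∖{3} = {4, 1, 2, 0}
cl∖int = {0}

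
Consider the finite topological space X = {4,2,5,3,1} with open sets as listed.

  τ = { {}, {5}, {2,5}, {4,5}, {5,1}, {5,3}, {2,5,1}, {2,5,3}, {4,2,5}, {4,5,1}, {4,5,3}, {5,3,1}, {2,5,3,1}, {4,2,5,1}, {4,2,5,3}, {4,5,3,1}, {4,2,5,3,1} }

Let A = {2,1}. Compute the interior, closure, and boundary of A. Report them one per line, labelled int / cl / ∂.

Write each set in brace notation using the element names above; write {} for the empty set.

interior: largest open inside A is {} (from {})
cl via duality: int({4,5,3}) = {4,5,3}, so X∖{4,5,3} = {2,1}
cl∖int = {2,1}

int(A) = {}
cl(A)  = {2,1}
∂A     = {2,1}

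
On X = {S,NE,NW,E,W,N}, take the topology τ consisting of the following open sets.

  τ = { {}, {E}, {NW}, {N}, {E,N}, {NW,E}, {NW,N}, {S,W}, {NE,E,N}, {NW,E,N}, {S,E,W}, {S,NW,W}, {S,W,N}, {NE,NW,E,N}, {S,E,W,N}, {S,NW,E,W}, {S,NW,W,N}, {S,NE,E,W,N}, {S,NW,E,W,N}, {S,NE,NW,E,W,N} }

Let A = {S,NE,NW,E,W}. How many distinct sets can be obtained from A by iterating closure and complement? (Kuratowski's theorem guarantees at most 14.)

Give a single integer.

closure: X∖int(X∖A) = X∖{N} = {S,NE,NW,E,W}
Let k=closure and c=complement:
  1. A     = {S,NE,NW,E,W}
  2. cA    = {N}
  3. kcA   = {NE,N}
  4. ckcA  = {S,NW,E,W}
— saturated at 4

4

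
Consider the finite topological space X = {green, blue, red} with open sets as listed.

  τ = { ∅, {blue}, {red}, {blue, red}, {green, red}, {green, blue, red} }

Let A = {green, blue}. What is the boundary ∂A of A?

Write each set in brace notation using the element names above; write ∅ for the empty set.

interior: largest open inside A is {blue} (from ∅, {blue})
cl via duality: int({red}) = {red}, so X∖{red} = {green, blue}
cl∖int = {green}

{green}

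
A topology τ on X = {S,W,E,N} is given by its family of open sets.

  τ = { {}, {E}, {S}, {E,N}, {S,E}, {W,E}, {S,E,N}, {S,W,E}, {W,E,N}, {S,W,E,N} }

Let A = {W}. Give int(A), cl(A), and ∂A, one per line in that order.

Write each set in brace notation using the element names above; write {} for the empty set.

opens ⊆ A: {}; union → int = {}
complement {S,E,N}; its interior {S,E,N}; cl(A) = X∖{S,E,N} = {W}
boundary = {W} ∖ {} = {W}

int(A) = {}
cl(A)  = {W}
∂A     = {W}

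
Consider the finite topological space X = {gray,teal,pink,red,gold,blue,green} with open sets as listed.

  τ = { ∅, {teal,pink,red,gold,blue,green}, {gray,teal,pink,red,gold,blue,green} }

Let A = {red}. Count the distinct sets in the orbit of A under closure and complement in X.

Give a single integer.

cl via duality: int({gray,teal,pink,gold,blue,green}) = ∅, so X∖∅ = {gray,teal,pink,red,gold,blue,green}
Write k for closure, c for complement:
  1. A     = {red}
  2. kA    = {gray,teal,pink,red,gold,blue,green}
  3. cA    = {gray,teal,pink,gold,blue,green}
  4. ckA   = ∅
applying k or c yields no new set

4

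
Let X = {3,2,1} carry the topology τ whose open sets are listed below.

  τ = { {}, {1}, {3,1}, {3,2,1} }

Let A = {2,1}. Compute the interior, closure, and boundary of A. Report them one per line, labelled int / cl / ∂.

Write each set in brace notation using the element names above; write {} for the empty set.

int(A) = {1}
cl(A)  = {3,2,1}
∂A     = {3,2}

open subsets of A: {}, {1}; so int(A) = {1}
closure: X∖int(X∖A) = X∖{} = {3,2,1}
∂A = {3,2,1} minus {1} = {3,2}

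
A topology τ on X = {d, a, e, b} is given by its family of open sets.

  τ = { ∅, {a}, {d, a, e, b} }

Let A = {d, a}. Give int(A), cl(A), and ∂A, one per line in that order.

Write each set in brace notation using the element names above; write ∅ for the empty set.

opens ⊆ A: ∅, {a}; union → int = {a}
complement {e, b}; its interior ∅; cl(A) = X∖∅ = {d, a, e, b}
boundary = {d, a, e, b} ∖ {a} = {d, e, b}

int(A) = {a}
cl(A)  = {d, a, e, b}
∂A     = {d, e, b}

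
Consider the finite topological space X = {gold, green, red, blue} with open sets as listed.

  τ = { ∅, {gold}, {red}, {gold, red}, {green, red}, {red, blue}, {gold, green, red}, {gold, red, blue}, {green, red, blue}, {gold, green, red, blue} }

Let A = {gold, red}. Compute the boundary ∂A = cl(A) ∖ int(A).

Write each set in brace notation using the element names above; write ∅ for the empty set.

{green, blue}

interior: largest open inside A is {gold, red} (from ∅, {red}, {gold}, {gold, red})
cl via duality: int({green, blue}) = ∅, so X∖∅ = {gold, green, red, blue}
cl∖int = {green, blue}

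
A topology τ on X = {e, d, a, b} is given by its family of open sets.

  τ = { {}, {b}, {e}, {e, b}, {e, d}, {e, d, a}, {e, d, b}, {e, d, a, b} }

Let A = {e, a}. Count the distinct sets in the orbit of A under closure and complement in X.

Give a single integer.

6

closure: X∖int(X∖A) = X∖{b} = {e, d, a}
Let k=closure and c=complement:
  1. A     = {e, a}
  2. kA    = {e, d, a}
  3. cA    = {d, b}
  4. ckA   = {b}
  5. kcA   = {d, a, b}
  6. ckcA  = {e}
— saturated at 6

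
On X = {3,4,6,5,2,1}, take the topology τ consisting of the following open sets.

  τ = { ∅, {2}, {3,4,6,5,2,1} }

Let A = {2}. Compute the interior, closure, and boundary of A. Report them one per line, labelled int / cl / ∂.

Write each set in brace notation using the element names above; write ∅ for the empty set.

int(A) = {2}
cl(A)  = {3,4,6,5,2,1}
∂A     = {3,4,6,5,1}

interior: largest open inside A is {2} (from ∅, {2})
cl via duality: int({3,4,6,5,1}) = ∅, so X∖∅ = {3,4,6,5,2,1}
cl∖int = {3,4,6,5,1}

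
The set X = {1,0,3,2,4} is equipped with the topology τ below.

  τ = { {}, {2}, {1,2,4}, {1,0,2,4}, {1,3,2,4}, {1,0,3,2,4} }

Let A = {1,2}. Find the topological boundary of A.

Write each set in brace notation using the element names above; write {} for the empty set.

interior: largest open inside A is {2} (from {}, {2})
cl via duality: int({0,3,4}) = {}, so X∖{} = {1,0,3,2,4}
cl∖int = {1,0,3,4}

{1,0,3,4}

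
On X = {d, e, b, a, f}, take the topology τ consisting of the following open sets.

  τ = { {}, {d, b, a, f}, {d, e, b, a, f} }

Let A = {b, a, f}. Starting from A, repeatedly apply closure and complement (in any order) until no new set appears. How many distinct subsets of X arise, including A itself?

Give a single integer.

cl via duality: int({d, e}) = {}, so X∖{} = {d, e, b, a, f}
Write k for closure, c for complement:
  1. A     = {b, a, f}
  2. kA    = {d, e, b, a, f}
  3. cA    = {d, e}
  4. ckA   = {}
applying k or c yields no new set

4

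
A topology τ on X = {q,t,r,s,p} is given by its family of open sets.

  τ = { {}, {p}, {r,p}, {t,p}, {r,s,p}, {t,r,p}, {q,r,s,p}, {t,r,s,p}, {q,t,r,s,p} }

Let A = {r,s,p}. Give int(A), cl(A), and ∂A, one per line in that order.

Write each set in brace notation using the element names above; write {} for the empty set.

open subsets of A: {}, {p}, {r,p}, {r,s,p}; so int(A) = {r,s,p}
closure: X∖int(X∖A) = X∖{} = {q,t,r,s,p}
∂A = {q,t,r,s,p} minus {r,s,p} = {q,t}

int(A) = {r,s,p}
cl(A)  = {q,t,r,s,p}
∂A     = {q,t}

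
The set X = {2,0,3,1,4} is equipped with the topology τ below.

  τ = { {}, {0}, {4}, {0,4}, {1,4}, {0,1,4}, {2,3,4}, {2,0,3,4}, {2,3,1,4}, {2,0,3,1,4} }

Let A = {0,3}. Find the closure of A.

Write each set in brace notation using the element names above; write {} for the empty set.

complement {2,1,4}; its interior {1,4}; cl(A) = X∖{1,4} = {2,0,3}

{2,0,3}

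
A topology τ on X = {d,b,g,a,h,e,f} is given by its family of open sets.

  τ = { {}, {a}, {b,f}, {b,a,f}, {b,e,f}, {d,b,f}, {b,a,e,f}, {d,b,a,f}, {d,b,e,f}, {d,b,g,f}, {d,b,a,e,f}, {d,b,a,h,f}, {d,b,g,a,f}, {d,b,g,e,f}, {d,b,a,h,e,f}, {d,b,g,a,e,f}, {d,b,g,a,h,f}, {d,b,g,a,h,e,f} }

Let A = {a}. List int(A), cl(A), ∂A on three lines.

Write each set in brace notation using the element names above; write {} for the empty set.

int(A) = {a}
cl(A)  = {a,h}
∂A     = {h}

U open, U⊆A: {}, {a}. int(A) = ⋃ = {a}
X∖A={d,b,g,h,e,f}, int(X∖A)={d,b,g,e,f}, hence cl(A)={a,h}
∂A: remove int from cl → {h}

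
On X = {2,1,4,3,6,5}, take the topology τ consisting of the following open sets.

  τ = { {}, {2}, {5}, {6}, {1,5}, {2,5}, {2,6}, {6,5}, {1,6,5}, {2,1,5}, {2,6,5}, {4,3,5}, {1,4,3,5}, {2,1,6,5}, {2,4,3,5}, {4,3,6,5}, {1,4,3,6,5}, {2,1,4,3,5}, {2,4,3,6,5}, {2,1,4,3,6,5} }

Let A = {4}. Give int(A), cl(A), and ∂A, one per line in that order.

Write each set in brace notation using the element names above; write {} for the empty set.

interior: largest open inside A is {} (from {})
cl via duality: int({2,1,3,6,5}) = {2,1,6,5}, so X∖{2,1,6,5} = {4,3}
cl∖int = {4,3}

int(A) = {}
cl(A)  = {4,3}
∂A     = {4,3}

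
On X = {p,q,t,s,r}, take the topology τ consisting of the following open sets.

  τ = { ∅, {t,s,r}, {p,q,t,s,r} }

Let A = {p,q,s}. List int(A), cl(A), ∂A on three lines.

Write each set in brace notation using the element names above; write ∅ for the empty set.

interior: largest open inside A is ∅ (from ∅)
cl via duality: int({t,r}) = ∅, so X∖∅ = {p,q,t,s,r}
cl∖int = {p,q,t,s,r}

int(A) = ∅
cl(A)  = {p,q,t,s,r}
∂A     = {p,q,t,s,r}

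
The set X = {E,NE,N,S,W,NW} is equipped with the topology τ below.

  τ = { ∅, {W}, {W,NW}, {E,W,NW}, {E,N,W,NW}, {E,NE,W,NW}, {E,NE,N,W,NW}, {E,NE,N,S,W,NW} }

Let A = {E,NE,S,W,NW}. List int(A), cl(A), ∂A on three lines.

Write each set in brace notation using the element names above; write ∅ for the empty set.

open subsets of A: ∅, {W}, {W,NW}, {E,W,NW}, {E,NE,W,NW}; so int(A) = {E,NE,W,NW}
closure: X∖int(X∖A) = X∖∅ = {E,NE,N,S,W,NW}
∂A = {E,NE,N,S,W,NW} minus {E,NE,W,NW} = {N,S}

int(A) = {E,NE,W,NW}
cl(A)  = {E,NE,N,S,W,NW}
∂A     = {N,S}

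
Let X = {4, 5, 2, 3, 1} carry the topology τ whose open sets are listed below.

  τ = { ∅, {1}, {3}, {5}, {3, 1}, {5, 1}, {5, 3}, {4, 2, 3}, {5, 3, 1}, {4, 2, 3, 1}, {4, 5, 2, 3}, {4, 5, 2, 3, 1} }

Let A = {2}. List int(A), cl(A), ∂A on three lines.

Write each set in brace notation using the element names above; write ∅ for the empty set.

int(A) = ∅
cl(A)  = {4, 2}
∂A     = {4, 2}

opens ⊆ A: ∅; union → int = ∅
complement {4, 5, 3, 1}; its interior {5, 3, 1}; cl(A) = X∖{5, 3, 1} = {4, 2}
boundary = {4, 2} ∖ ∅ = {4, 2}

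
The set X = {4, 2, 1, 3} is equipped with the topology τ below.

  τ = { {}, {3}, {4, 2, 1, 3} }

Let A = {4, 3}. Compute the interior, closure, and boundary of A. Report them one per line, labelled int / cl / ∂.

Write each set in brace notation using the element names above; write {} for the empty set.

open subsets of A: {}, {3}; so int(A) = {3}
closure: X∖int(X∖A) = X∖{} = {4, 2, 1, 3}
∂A = {4, 2, 1, 3} minus {3} = {4, 2, 1}

int(A) = {3}
cl(A)  = {4, 2, 1, 3}
∂A     = {4, 2, 1}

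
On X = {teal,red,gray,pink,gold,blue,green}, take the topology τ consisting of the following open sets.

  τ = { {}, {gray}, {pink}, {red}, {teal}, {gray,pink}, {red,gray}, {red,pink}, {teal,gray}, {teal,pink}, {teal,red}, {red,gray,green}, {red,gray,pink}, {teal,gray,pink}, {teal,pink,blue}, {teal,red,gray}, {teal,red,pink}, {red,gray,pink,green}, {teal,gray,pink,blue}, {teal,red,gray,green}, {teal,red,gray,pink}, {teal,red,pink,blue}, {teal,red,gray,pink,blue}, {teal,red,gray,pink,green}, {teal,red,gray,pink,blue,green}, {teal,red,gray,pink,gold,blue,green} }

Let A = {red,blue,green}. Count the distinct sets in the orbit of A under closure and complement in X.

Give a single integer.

closure: X∖int(X∖A) = X∖{teal,gray,pink} = {red,gold,blue,green}
Let k=closure and c=complement:
  1. A     = {red,blue,green}
  2. kA    = {red,gold,blue,green}
  3. cA    = {teal,gray,pink,gold}
  4. ckA   = {teal,gray,pink}
  5. kcA   = {teal,gray,pink,gold,blue,green}
  6. ckcA  = {red}
  7. kckcA = {red,gold,green}
  8. ckckcA = {teal,gray,pink,blue}
— saturated at 8

8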